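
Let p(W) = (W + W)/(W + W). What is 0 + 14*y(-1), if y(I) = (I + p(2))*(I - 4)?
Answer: 0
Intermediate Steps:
p(W) = 1 (p(W) = (2*W)/((2*W)) = (2*W)*(1/(2*W)) = 1)
y(I) = (1 + I)*(-4 + I) (y(I) = (I + 1)*(I - 4) = (1 + I)*(-4 + I))
0 + 14*y(-1) = 0 + 14*(-4 + (-1)**2 - 3*(-1)) = 0 + 14*(-4 + 1 + 3) = 0 + 14*0 = 0 + 0 = 0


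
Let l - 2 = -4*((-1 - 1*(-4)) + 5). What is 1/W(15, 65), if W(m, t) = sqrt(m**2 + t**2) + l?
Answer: 3/355 + sqrt(178)/710 ≈ 0.027242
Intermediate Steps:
l = -30 (l = 2 - 4*((-1 - 1*(-4)) + 5) = 2 - 4*((-1 + 4) + 5) = 2 - 4*(3 + 5) = 2 - 4*8 = 2 - 32 = -30)
W(m, t) = -30 + sqrt(m**2 + t**2) (W(m, t) = sqrt(m**2 + t**2) - 30 = -30 + sqrt(m**2 + t**2))
1/W(15, 65) = 1/(-30 + sqrt(15**2 + 65**2)) = 1/(-30 + sqrt(225 + 4225)) = 1/(-30 + sqrt(4450)) = 1/(-30 + 5*sqrt(178))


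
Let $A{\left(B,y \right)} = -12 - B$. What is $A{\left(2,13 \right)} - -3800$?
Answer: $3786$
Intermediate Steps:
$A{\left(2,13 \right)} - -3800 = \left(-12 - 2\right) - -3800 = \left(-12 - 2\right) + 3800 = -14 + 3800 = 3786$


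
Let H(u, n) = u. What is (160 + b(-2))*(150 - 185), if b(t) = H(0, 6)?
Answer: -5600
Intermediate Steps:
b(t) = 0
(160 + b(-2))*(150 - 185) = (160 + 0)*(150 - 185) = 160*(-35) = -5600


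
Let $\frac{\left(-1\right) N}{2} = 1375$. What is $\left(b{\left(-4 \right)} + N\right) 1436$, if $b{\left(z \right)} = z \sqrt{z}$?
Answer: $-3949000 - 11488 i \approx -3.949 \cdot 10^{6} - 11488.0 i$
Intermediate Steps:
$N = -2750$ ($N = \left(-2\right) 1375 = -2750$)
$b{\left(z \right)} = z^{\frac{3}{2}}$
$\left(b{\left(-4 \right)} + N\right) 1436 = \left(\left(-4\right)^{\frac{3}{2}} - 2750\right) 1436 = \left(- 8 i - 2750\right) 1436 = \left(-2750 - 8 i\right) 1436 = -3949000 - 11488 i$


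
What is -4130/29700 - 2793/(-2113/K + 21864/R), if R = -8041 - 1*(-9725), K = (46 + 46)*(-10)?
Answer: -3215344992209/17577330210 ≈ -182.93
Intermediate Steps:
K = -920 (K = 92*(-10) = -920)
R = 1684 (R = -8041 + 9725 = 1684)
-4130/29700 - 2793/(-2113/K + 21864/R) = -4130/29700 - 2793/(-2113/(-920) + 21864/1684) = -4130*1/29700 - 2793/(-2113*(-1/920) + 21864*(1/1684)) = -413/2970 - 2793/(2113/920 + 5466/421) = -413/2970 - 2793/5918293/387320 = -413/2970 - 2793*387320/5918293 = -413/2970 - 1081784760/5918293 = -3215344992209/17577330210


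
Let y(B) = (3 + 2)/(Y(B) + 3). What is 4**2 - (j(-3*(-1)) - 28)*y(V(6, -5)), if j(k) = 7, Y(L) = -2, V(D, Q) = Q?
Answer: 121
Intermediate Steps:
y(B) = 5 (y(B) = (3 + 2)/(-2 + 3) = 5/1 = 5*1 = 5)
4**2 - (j(-3*(-1)) - 28)*y(V(6, -5)) = 4**2 - (7 - 28)*5 = 16 - (-21)*5 = 16 - 1*(-105) = 16 + 105 = 121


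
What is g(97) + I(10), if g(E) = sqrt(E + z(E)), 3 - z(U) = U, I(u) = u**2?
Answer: 100 + sqrt(3) ≈ 101.73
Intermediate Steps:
z(U) = 3 - U
g(E) = sqrt(3) (g(E) = sqrt(E + (3 - E)) = sqrt(3))
g(97) + I(10) = sqrt(3) + 10**2 = sqrt(3) + 100 = 100 + sqrt(3)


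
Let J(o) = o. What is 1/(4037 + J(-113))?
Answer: 1/3924 ≈ 0.00025484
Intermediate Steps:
1/(4037 + J(-113)) = 1/(4037 - 113) = 1/3924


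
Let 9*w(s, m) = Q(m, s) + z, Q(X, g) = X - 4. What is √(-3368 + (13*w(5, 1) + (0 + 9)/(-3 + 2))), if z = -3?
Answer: I*√30471/3 ≈ 58.186*I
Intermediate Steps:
Q(X, g) = -4 + X
w(s, m) = -7/9 + m/9 (w(s, m) = ((-4 + m) - 3)/9 = (-7 + m)/9 = -7/9 + m/9)
√(-3368 + (13*w(5, 1) + (0 + 9)/(-3 + 2))) = √(-3368 + (13*(-7/9 + (⅑)*1) + (0 + 9)/(-3 + 2))) = √(-3368 + (13*(-7/9 + ⅑) + 9/(-1))) = √(-3368 + (13*(-⅔) + 9*(-1))) = √(-3368 + (-26/3 - 9)) = √(-3368 - 53/3) = √(-10157/3) = I*√30471/3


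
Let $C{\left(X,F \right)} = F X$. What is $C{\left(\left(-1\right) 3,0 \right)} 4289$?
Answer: $0$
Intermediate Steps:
$C{\left(\left(-1\right) 3,0 \right)} 4289 = 0 \left(\left(-1\right) 3\right) 4289 = 0 \left(-3\right) 4289 = 0 \cdot 4289 = 0$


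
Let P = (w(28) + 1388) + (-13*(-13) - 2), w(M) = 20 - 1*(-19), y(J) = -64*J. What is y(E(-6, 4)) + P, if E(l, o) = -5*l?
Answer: -326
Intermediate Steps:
w(M) = 39 (w(M) = 20 + 19 = 39)
P = 1594 (P = (39 + 1388) + (-13*(-13) - 2) = 1427 + (169 - 2) = 1427 + 167 = 1594)
y(E(-6, 4)) + P = -(-320)*(-6) + 1594 = -64*30 + 1594 = -1920 + 1594 = -326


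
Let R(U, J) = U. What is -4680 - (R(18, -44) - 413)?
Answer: -4285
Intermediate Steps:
-4680 - (R(18, -44) - 413) = -4680 - (18 - 413) = -4680 - 1*(-395) = -4680 + 395 = -4285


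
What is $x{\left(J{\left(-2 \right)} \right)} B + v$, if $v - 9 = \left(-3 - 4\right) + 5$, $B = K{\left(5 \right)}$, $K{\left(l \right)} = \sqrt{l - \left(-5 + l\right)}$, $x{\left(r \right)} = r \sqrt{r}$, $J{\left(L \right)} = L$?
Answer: $7 - 2 i \sqrt{10} \approx 7.0 - 6.3246 i$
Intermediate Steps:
$x{\left(r \right)} = r^{\frac{3}{2}}$
$K{\left(l \right)} = \sqrt{5}$
$B = \sqrt{5} \approx 2.2361$
$v = 7$ ($v = 9 + \left(\left(-3 - 4\right) + 5\right) = 9 + \left(-7 + 5\right) = 9 - 2 = 7$)
$x{\left(J{\left(-2 \right)} \right)} B + v = \left(-2\right)^{\frac{3}{2}} \sqrt{5} + 7 = - 2 i \sqrt{2} \sqrt{5} + 7 = - 2 i \sqrt{10} + 7 = 7 - 2 i \sqrt{10}$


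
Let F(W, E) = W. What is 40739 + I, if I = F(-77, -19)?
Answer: 40662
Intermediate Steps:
I = -77
40739 + I = 40739 - 77 = 40662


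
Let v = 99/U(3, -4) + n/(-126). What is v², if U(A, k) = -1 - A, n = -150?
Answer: 3916441/7056 ≈ 555.05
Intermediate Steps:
v = -1979/84 (v = 99/(-1 - 1*3) - 150/(-126) = 99/(-1 - 3) - 150*(-1/126) = 99/(-4) + 25/21 = 99*(-¼) + 25/21 = -99/4 + 25/21 = -1979/84 ≈ -23.560)
v² = (-1979/84)² = 3916441/7056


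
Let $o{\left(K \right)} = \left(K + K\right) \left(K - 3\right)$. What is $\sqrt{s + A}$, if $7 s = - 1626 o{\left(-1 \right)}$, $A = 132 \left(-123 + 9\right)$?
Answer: $\frac{2 i \sqrt{207102}}{7} \approx 130.02 i$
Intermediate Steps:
$A = -15048$ ($A = 132 \left(-114\right) = -15048$)
$o{\left(K \right)} = 2 K \left(-3 + K\right)$
$s = - \frac{13008}{7}$ ($s = \frac{\left(-1626\right) 2 \left(-1\right) \left(-3 - 1\right)}{7} = \frac{\left(-1626\right) 2 \left(-1\right) \left(-4\right)}{7} = \frac{\left(-1626\right) 8}{7} = \frac{1}{7} \left(-13008\right) = - \frac{13008}{7} \approx -1858.3$)
$\sqrt{s + A} = \sqrt{- \frac{13008}{7} - 15048} = \sqrt{- \frac{118344}{7}} = \frac{2 i \sqrt{207102}}{7}$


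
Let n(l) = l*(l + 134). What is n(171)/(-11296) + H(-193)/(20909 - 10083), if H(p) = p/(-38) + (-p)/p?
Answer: -5363547565/1161759712 ≈ -4.6167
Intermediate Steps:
n(l) = l*(134 + l)
H(p) = -1 - p/38 (H(p) = p*(-1/38) - 1 = -p/38 - 1 = -1 - p/38)
n(171)/(-11296) + H(-193)/(20909 - 10083) = (171*(134 + 171))/(-11296) + (-1 - 1/38*(-193))/(20909 - 10083) = (171*305)*(-1/11296) + (-1 + 193/38)/10826 = 52155*(-1/11296) + (155/38)*(1/10826) = -52155/11296 + 155/411388 = -5363547565/1161759712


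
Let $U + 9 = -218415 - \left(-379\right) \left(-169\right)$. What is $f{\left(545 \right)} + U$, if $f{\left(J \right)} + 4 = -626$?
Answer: $-283105$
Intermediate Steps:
$f{\left(J \right)} = -630$ ($f{\left(J \right)} = -4 - 626 = -630$)
$U = -282475$ ($U = -9 - \left(218415 - -64051\right) = -9 - 282466 = -282475$)
$f{\left(545 \right)} + U = -630 - 282475 = -283105$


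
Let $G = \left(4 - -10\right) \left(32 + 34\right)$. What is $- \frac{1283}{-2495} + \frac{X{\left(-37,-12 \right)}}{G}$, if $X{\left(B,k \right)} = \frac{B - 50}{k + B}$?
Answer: $\frac{19435391}{37654540} \approx 0.51615$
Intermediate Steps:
$X{\left(B,k \right)} = \frac{-50 + B}{B + k}$
$G = 924$ ($G = \left(4 + 10\right) 66 = 14 \cdot 66 = 924$)
$- \frac{1283}{-2495} + \frac{X{\left(-37,-12 \right)}}{G} = - \frac{1283}{-2495} + \frac{\frac{1}{-37 - 12} \left(-50 - 37\right)}{924} = \left(-1283\right) \left(- \frac{1}{2495}\right) + \frac{1}{-49} \left(-87\right) \frac{1}{924} = \frac{1283}{2495} + \left(- \frac{1}{49}\right) \left(-87\right) \frac{1}{924} = \frac{1283}{2495} + \frac{87}{49} \cdot \frac{1}{924} = \frac{1283}{2495} + \frac{29}{15092} = \frac{19435391}{37654540}$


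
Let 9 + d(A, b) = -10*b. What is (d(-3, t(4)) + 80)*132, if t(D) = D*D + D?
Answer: -17028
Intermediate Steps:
t(D) = D + D**2 (t(D) = D**2 + D = D + D**2)
d(A, b) = -9 - 10*b
(d(-3, t(4)) + 80)*132 = ((-9 - 40*(1 + 4)) + 80)*132 = ((-9 - 40*5) + 80)*132 = ((-9 - 10*20) + 80)*132 = ((-9 - 200) + 80)*132 = (-209 + 80)*132 = -129*132 = -17028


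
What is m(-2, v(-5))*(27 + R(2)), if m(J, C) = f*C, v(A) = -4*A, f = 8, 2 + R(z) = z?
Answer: 4320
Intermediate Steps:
R(z) = -2 + z
m(J, C) = 8*C
m(-2, v(-5))*(27 + R(2)) = (8*(-4*(-5)))*(27 + (-2 + 2)) = (8*20)*(27 + 0) = 160*27 = 4320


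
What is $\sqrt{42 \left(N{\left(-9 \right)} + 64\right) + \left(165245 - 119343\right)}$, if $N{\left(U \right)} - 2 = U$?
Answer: $2 \sqrt{12074} \approx 219.76$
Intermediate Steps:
$N{\left(U \right)} = 2 + U$
$\sqrt{42 \left(N{\left(-9 \right)} + 64\right) + \left(165245 - 119343\right)} = \sqrt{42 \left(\left(2 - 9\right) + 64\right) + \left(165245 - 119343\right)} = \sqrt{42 \left(-7 + 64\right) + 45902} = \sqrt{42 \cdot 57 + 45902} = \sqrt{2394 + 45902} = \sqrt{48296} = 2 \sqrt{12074}$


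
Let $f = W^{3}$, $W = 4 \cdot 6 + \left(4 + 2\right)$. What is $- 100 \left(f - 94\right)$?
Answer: $-2690600$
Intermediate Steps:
$W = 30$ ($W = 24 + 6 = 30$)
$f = 27000$ ($f = 30^{3} = 27000$)
$- 100 \left(f - 94\right) = - 100 \left(27000 - 94\right) = \left(-100\right) 26906 = -2690600$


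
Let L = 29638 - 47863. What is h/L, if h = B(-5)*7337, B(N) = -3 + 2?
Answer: 7337/18225 ≈ 0.40258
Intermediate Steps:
B(N) = -1
L = -18225
h = -7337 (h = -1*7337 = -7337)
h/L = -7337/(-18225) = -7337*(-1/18225) = 7337/18225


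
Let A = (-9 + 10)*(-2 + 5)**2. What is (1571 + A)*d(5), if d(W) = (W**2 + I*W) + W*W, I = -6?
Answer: 31600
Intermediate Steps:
A = 9 (A = 1*3**2 = 1*9 = 9)
d(W) = -6*W + 2*W**2 (d(W) = (W**2 - 6*W) + W*W = (W**2 - 6*W) + W**2 = -6*W + 2*W**2)
(1571 + A)*d(5) = (1571 + 9)*(2*5*(-3 + 5)) = 1580*(2*5*2) = 1580*20 = 31600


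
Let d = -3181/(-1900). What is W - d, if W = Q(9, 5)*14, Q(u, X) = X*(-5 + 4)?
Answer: -136181/1900 ≈ -71.674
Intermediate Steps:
d = 3181/1900 (d = -3181*(-1/1900) = 3181/1900 ≈ 1.6742)
Q(u, X) = -X (Q(u, X) = X*(-1) = -X)
W = -70 (W = -1*5*14 = -5*14 = -70)
W - d = -70 - 1*3181/1900 = -70 - 3181/1900 = -136181/1900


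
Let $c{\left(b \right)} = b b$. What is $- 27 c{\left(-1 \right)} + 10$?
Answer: $-17$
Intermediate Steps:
$c{\left(b \right)} = b^{2}$
$- 27 c{\left(-1 \right)} + 10 = - 27 \left(-1\right)^{2} + 10 = \left(-27\right) 1 + 10 = -27 + 10 = -17$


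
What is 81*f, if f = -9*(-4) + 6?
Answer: 3402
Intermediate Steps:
f = 42 (f = 36 + 6 = 42)
81*f = 81*42 = 3402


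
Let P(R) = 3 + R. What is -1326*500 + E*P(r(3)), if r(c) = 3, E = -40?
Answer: -663240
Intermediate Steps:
-1326*500 + E*P(r(3)) = -1326*500 - 40*(3 + 3) = -663000 - 40*6 = -663000 - 240 = -663240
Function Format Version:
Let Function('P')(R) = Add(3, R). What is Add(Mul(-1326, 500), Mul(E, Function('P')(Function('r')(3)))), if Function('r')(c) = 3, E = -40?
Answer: -663240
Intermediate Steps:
Add(Mul(-1326, 500), Mul(E, Function('P')(Function('r')(3)))) = Add(Mul(-1326, 500), Mul(-40, Add(3, 3))) = Add(-663000, Mul(-40, 6)) = Add(-663000, -240) = -663240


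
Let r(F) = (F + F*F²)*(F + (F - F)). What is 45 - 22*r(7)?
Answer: -53855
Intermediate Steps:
r(F) = F*(F + F³) (r(F) = (F + F³)*(F + 0) = (F + F³)*F = F*(F + F³))
45 - 22*r(7) = 45 - 22*(7² + 7⁴) = 45 - 22*(49 + 2401) = 45 - 22*2450 = 45 - 53900 = -53855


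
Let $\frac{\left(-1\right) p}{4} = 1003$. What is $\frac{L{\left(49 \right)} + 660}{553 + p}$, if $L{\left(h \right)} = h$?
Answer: $- \frac{709}{3459} \approx -0.20497$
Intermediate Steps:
$p = -4012$ ($p = \left(-4\right) 1003 = -4012$)
$\frac{L{\left(49 \right)} + 660}{553 + p} = \frac{49 + 660}{553 - 4012} = \frac{709}{-3459} = 709 \left(- \frac{1}{3459}\right) = - \frac{709}{3459}$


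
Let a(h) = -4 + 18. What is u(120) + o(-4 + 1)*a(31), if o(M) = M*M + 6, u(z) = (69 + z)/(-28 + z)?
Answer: 19509/92 ≈ 212.05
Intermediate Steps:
a(h) = 14
u(z) = (69 + z)/(-28 + z)
o(M) = 6 + M**2 (o(M) = M**2 + 6 = 6 + M**2)
u(120) + o(-4 + 1)*a(31) = (69 + 120)/(-28 + 120) + (6 + (-4 + 1)**2)*14 = 189/92 + (6 + (-3)**2)*14 = (1/92)*189 + (6 + 9)*14 = 189/92 + 15*14 = 189/92 + 210 = 19509/92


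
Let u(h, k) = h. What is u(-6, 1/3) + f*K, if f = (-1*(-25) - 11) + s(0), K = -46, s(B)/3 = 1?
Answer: -788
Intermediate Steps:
s(B) = 3 (s(B) = 3*1 = 3)
f = 17 (f = (-1*(-25) - 11) + 3 = (25 - 11) + 3 = 14 + 3 = 17)
u(-6, 1/3) + f*K = -6 + 17*(-46) = -6 - 782 = -788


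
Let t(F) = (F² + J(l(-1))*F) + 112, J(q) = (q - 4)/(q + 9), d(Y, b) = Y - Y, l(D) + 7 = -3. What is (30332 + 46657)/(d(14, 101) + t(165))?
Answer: 76989/29647 ≈ 2.5969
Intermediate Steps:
l(D) = -10 (l(D) = -7 - 3 = -10)
d(Y, b) = 0
J(q) = (-4 + q)/(9 + q)
t(F) = 112 + F² + 14*F (t(F) = (F² + ((-4 - 10)/(9 - 10))*F) + 112 = (F² + (-14/(-1))*F) + 112 = (F² + (-1*(-14))*F) + 112 = (F² + 14*F) + 112 = 112 + F² + 14*F)
(30332 + 46657)/(d(14, 101) + t(165)) = (30332 + 46657)/(0 + (112 + 165² + 14*165)) = 76989/(0 + (112 + 27225 + 2310)) = 76989/(0 + 29647) = 76989/29647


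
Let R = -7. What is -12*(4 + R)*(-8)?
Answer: -288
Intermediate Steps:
-12*(4 + R)*(-8) = -12*(4 - 7)*(-8) = -12*(-3)*(-8) = 36*(-8) = -288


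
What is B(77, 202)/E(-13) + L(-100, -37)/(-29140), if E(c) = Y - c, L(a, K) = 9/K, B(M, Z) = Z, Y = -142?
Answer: -217791199/139085220 ≈ -1.5659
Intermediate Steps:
E(c) = -142 - c
B(77, 202)/E(-13) + L(-100, -37)/(-29140) = 202/(-142 - 1*(-13)) + (9/(-37))/(-29140) = 202/(-142 + 13) + (9*(-1/37))*(-1/29140) = 202/(-129) - 9/37*(-1/29140) = 202*(-1/129) + 9/1078180 = -202/129 + 9/1078180 = -217791199/139085220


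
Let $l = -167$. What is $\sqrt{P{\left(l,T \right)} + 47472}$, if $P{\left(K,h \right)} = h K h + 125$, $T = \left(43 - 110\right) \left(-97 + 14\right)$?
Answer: $3 i \sqrt{573820090} \approx 71864.0 i$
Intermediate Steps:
$T = 5561$ ($T = \left(-67\right) \left(-83\right) = 5561$)
$P{\left(K,h \right)} = 125 + K h^{2}$ ($P{\left(K,h \right)} = K h h + 125 = K h^{2} + 125 = 125 + K h^{2}$)
$\sqrt{P{\left(l,T \right)} + 47472} = \sqrt{\left(125 - 167 \cdot 5561^{2}\right) + 47472} = \sqrt{\left(125 - 5164428407\right) + 47472} = \sqrt{-5164428282 + 47472} = \sqrt{-5164380810} = 3 i \sqrt{573820090}$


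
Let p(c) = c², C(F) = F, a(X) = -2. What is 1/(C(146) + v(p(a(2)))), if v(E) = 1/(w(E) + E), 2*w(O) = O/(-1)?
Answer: 2/293 ≈ 0.0068259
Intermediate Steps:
w(O) = -O/2 (w(O) = (O/(-1))/2 = (O*(-1))/2 = (-O)/2 = -O/2)
v(E) = 2/E (v(E) = 1/(-E/2 + E) = 1/(E/2) = 2/E)
1/(C(146) + v(p(a(2)))) = 1/(146 + 2/((-2)²)) = 1/(146 + 2/4) = 1/(146 + 2*(¼)) = 1/(146 + ½) = 1/(293/2) = 2/293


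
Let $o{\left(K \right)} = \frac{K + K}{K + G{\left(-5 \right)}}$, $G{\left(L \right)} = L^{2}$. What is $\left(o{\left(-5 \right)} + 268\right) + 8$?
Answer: $\frac{551}{2} \approx 275.5$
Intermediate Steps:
$o{\left(K \right)} = \frac{2 K}{25 + K}$ ($o{\left(K \right)} = \frac{K + K}{K + \left(-5\right)^{2}} = \frac{2 K}{K + 25} = \frac{2 K}{25 + K}$)
$\left(o{\left(-5 \right)} + 268\right) + 8 = \left(2 \left(-5\right) \frac{1}{25 - 5} + 268\right) + 8 = \left(2 \left(-5\right) \frac{1}{20} + 268\right) + 8 = \left(- \frac{1}{2} + 268\right) + 8 = \frac{535}{2} + 8 = \frac{551}{2}$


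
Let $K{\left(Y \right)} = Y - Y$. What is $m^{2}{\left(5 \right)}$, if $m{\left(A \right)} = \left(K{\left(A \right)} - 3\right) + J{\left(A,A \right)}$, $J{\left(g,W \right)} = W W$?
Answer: $484$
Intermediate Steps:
$J{\left(g,W \right)} = W^{2}$
$K{\left(Y \right)} = 0$
$m{\left(A \right)} = -3 + A^{2}$ ($m{\left(A \right)} = \left(0 - 3\right) + A^{2} = -3 + A^{2}$)
$m^{2}{\left(5 \right)} = \left(-3 + 5^{2}\right)^{2} = \left(-3 + 25\right)^{2} = 22^{2} = 484$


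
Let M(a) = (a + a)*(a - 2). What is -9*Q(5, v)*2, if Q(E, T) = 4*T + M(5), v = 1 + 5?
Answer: -972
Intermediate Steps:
M(a) = 2*a*(-2 + a) (M(a) = (2*a)*(-2 + a) = 2*a*(-2 + a))
v = 6
Q(E, T) = 30 + 4*T (Q(E, T) = 4*T + 2*5*(-2 + 5) = 4*T + 2*5*3 = 4*T + 30 = 30 + 4*T)
-9*Q(5, v)*2 = -9*(30 + 4*6)*2 = -9*(30 + 24)*2 = -9*54*2 = -486*2 = -972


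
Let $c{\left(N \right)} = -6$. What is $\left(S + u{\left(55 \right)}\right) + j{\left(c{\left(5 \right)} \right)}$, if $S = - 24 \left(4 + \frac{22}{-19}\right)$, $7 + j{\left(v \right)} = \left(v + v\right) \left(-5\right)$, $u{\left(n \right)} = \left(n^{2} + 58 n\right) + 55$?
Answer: $\frac{118841}{19} \approx 6254.8$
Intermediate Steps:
$u{\left(n \right)} = 55 + n^{2} + 58 n$
$j{\left(v \right)} = -7 - 10 v$ ($j{\left(v \right)} = -7 + \left(v + v\right) \left(-5\right) = -7 + 2 v \left(-5\right) = -7 - 10 v$)
$S = - \frac{1296}{19}$ ($S = - 24 \left(4 + 22 \left(- \frac{1}{19}\right)\right) = - 24 \left(4 - \frac{22}{19}\right) = \left(-24\right) \frac{54}{19} = - \frac{1296}{19} \approx -68.211$)
$\left(S + u{\left(55 \right)}\right) + j{\left(c{\left(5 \right)} \right)} = \left(- \frac{1296}{19} + \left(55 + 55^{2} + 58 \cdot 55\right)\right) - -53 = \left(- \frac{1296}{19} + \left(55 + 3025 + 3190\right)\right) + \left(-7 + 60\right) = \left(- \frac{1296}{19} + 6270\right) + 53 = \frac{117834}{19} + 53 = \frac{118841}{19}$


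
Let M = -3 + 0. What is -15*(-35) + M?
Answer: 522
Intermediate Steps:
M = -3
-15*(-35) + M = -15*(-35) - 3 = 525 - 3 = 522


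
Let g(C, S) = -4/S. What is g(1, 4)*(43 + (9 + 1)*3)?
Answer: -73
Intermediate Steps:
g(1, 4)*(43 + (9 + 1)*3) = (-4/4)*(43 + (9 + 1)*3) = (-4*¼)*(43 + 10*3) = -(43 + 30) = -1*73 = -73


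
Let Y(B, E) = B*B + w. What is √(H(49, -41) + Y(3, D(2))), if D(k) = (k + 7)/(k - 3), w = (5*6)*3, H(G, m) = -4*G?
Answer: I*√97 ≈ 9.8489*I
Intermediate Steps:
w = 90 (w = 30*3 = 90)
D(k) = (7 + k)/(-3 + k)
Y(B, E) = 90 + B² (Y(B, E) = B*B + 90 = B² + 90 = 90 + B²)
√(H(49, -41) + Y(3, D(2))) = √(-4*49 + (90 + 3²)) = √(-196 + (90 + 9)) = √(-196 + 99) = √(-97) = I*√97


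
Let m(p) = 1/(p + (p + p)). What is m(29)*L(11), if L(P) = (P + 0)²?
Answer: 121/87 ≈ 1.3908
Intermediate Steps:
L(P) = P²
m(p) = 1/(3*p) (m(p) = 1/(p + 2*p) = 1/(3*p))
m(29)*L(11) = ((⅓)/29)*11² = ((⅓)*(1/29))*121 = (1/87)*121 = 121/87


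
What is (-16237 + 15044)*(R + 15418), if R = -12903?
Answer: -3000395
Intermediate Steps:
(-16237 + 15044)*(R + 15418) = (-16237 + 15044)*(-12903 + 15418) = -1193*2515 = -3000395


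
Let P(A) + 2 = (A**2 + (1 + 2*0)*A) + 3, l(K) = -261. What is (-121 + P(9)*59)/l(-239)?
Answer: -5248/261 ≈ -20.107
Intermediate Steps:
P(A) = 1 + A + A**2 (P(A) = -2 + ((A**2 + (1 + 2*0)*A) + 3) = -2 + ((A**2 + (1 + 0)*A) + 3) = -2 + ((A**2 + 1*A) + 3) = -2 + ((A**2 + A) + 3) = -2 + ((A + A**2) + 3) = -2 + (3 + A + A**2) = 1 + A + A**2)
(-121 + P(9)*59)/l(-239) = (-121 + (1 + 9 + 9**2)*59)/(-261) = (-121 + (1 + 9 + 81)*59)*(-1/261) = (-121 + 91*59)*(-1/261) = (-121 + 5369)*(-1/261) = 5248*(-1/261) = -5248/261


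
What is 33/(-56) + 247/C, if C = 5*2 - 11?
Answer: -13865/56 ≈ -247.59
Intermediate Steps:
C = -1 (C = 10 - 11 = -1)
33/(-56) + 247/C = 33/(-56) + 247/(-1) = 33*(-1/56) + 247*(-1) = -33/56 - 247 = -13865/56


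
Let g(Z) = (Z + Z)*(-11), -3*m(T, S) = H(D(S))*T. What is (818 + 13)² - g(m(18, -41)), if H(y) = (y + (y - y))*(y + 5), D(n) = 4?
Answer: 685809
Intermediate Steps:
H(y) = y*(5 + y) (H(y) = (y + 0)*(5 + y) = y*(5 + y))
m(T, S) = -12*T (m(T, S) = -4*(5 + 4)*T/3 = -4*9*T/3 = -12*T)
g(Z) = -22*Z (g(Z) = (2*Z)*(-11) = -22*Z)
(818 + 13)² - g(m(18, -41)) = (818 + 13)² - (-22)*(-12*18) = 831² - (-22)*(-216) = 690561 - 1*4752 = 690561 - 4752 = 685809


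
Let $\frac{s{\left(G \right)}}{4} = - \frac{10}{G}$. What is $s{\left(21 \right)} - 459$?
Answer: $- \frac{9679}{21} \approx -460.9$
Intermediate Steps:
$s{\left(G \right)} = - \frac{40}{G}$ ($s{\left(G \right)} = 4 \left(- \frac{10}{G}\right) = - \frac{40}{G}$)
$s{\left(21 \right)} - 459 = - \frac{40}{21} - 459 = - \frac{9679}{21}$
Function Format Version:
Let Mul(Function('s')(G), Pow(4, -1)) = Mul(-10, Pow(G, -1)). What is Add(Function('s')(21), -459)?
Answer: Rational(-9679, 21) ≈ -460.90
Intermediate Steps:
Function('s')(G) = Mul(-40, Pow(G, -1)) (Function('s')(G) = Mul(4, Mul(-10, Pow(G, -1))) = Mul(-40, Pow(G, -1)))
Add(Function('s')(21), -459) = Add(Mul(-40, Pow(21, -1)), -459) = Add(Mul(-40, Rational(1, 21)), -459) = Add(Rational(-40, 21), -459) = Rational(-9679, 21)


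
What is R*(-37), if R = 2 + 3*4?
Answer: -518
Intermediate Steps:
R = 14 (R = 2 + 12 = 14)
R*(-37) = 14*(-37) = -518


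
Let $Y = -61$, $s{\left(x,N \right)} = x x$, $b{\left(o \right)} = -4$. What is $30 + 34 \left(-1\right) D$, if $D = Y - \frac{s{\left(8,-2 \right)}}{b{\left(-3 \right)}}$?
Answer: $1560$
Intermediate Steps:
$s{\left(x,N \right)} = x^{2}$
$D = -45$ ($D = -61 - \frac{8^{2}}{-4} = -61 - 64 \left(- \frac{1}{4}\right) = -61 - -16 = -61 + 16 = -45$)
$30 + 34 \left(-1\right) D = 30 + 34 \left(-1\right) \left(-45\right) = 30 - -1530 = 30 + 1530 = 1560$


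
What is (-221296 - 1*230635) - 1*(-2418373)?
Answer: 1966442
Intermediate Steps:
(-221296 - 1*230635) - 1*(-2418373) = (-221296 - 230635) + 2418373 = -451931 + 2418373 = 1966442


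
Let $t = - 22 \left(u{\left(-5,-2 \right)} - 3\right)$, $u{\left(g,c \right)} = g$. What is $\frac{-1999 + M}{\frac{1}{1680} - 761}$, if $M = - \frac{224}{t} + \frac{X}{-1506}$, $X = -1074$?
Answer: $\frac{9274917120}{3529880519} \approx 2.6275$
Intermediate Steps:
$t = 176$ ($t = - 22 \left(-5 - 3\right) = \left(-22\right) \left(-8\right) = 176$)
$M = - \frac{1545}{2761}$ ($M = - \frac{224}{176} - \frac{1074}{-1506} = \left(-224\right) \frac{1}{176} - - \frac{179}{251} = - \frac{14}{11} + \frac{179}{251} = - \frac{1545}{2761} \approx -0.55958$)
$\frac{-1999 + M}{\frac{1}{1680} - 761} = \frac{-1999 - \frac{1545}{2761}}{\frac{1}{1680} - 761} = - \frac{5520784}{2761 \left(\frac{1}{1680} - 761\right)} = - \frac{5520784}{2761 \left(- \frac{1278479}{1680}\right)} = \left(- \frac{5520784}{2761}\right) \left(- \frac{1680}{1278479}\right) = \frac{9274917120}{3529880519}$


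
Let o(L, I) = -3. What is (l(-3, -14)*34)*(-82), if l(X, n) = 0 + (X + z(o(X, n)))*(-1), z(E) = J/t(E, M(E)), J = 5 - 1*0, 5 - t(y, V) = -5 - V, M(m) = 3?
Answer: -94792/13 ≈ -7291.7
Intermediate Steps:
t(y, V) = 10 + V (t(y, V) = 5 - (-5 - V) = 5 + (5 + V) = 10 + V)
J = 5 (J = 5 + 0 = 5)
z(E) = 5/13 (z(E) = 5/(10 + 3) = 5/13)
l(X, n) = -5/13 - X (l(X, n) = 0 + (X + 5/13)*(-1) = 0 + (5/13 + X)*(-1) = 0 + (-5/13 - X) = -5/13 - X)
(l(-3, -14)*34)*(-82) = ((-5/13 - 1*(-3))*34)*(-82) = ((-5/13 + 3)*34)*(-82) = ((34/13)*34)*(-82) = (1156/13)*(-82) = -94792/13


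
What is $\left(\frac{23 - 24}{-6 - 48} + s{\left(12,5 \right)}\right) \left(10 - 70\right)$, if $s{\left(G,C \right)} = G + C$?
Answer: $- \frac{9190}{9} \approx -1021.1$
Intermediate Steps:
$s{\left(G,C \right)} = C + G$
$\left(\frac{23 - 24}{-6 - 48} + s{\left(12,5 \right)}\right) \left(10 - 70\right) = \left(\frac{23 - 24}{-6 - 48} + \left(5 + 12\right)\right) \left(10 - 70\right) = \left(- \frac{1}{-54} + 17\right) \left(-60\right) = \left(\left(-1\right) \left(- \frac{1}{54}\right) + 17\right) \left(-60\right) = \left(\frac{1}{54} + 17\right) \left(-60\right) = \frac{919}{54} \left(-60\right) = - \frac{9190}{9}$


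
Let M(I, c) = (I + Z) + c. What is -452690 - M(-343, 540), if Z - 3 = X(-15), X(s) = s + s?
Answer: -452860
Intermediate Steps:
X(s) = 2*s
Z = -27 (Z = 3 + 2*(-15) = 3 - 30 = -27)
M(I, c) = -27 + I + c (M(I, c) = (I - 27) + c = (-27 + I) + c = -27 + I + c)
-452690 - M(-343, 540) = -452690 - (-27 - 343 + 540) = -452690 - 1*170 = -452690 - 170 = -452860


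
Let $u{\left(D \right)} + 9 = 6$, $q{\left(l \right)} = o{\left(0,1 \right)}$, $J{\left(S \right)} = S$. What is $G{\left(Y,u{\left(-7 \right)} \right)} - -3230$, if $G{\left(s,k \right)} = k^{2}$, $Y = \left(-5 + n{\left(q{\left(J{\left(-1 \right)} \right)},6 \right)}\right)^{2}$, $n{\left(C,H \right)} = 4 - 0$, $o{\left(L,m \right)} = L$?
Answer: $3239$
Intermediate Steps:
$q{\left(l \right)} = 0$
$n{\left(C,H \right)} = 4$ ($n{\left(C,H \right)} = 4 + 0 = 4$)
$u{\left(D \right)} = -3$ ($u{\left(D \right)} = -9 + 6 = -3$)
$Y = 1$ ($Y = \left(-5 + 4\right)^{2} = \left(-1\right)^{2} = 1$)
$G{\left(Y,u{\left(-7 \right)} \right)} - -3230 = \left(-3\right)^{2} - -3230 = 9 + 3230 = 3239$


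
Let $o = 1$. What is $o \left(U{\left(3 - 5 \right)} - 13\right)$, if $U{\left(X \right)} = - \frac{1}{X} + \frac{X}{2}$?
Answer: $- \frac{27}{2} \approx -13.5$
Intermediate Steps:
$U{\left(X \right)} = \frac{X}{2} - \frac{1}{X}$ ($U{\left(X \right)} = - \frac{1}{X} + X \frac{1}{2} = - \frac{1}{X} + \frac{X}{2} = \frac{X}{2} - \frac{1}{X}$)
$o \left(U{\left(3 - 5 \right)} - 13\right) = 1 \left(\left(\frac{3 - 5}{2} - \frac{1}{3 - 5}\right) - 13\right) = 1 \left(\left(\frac{1}{2} \left(-2\right) - \frac{1}{-2}\right) - 13\right) = 1 \left(\left(-1 - - \frac{1}{2}\right) - 13\right) = 1 \left(\left(-1 + \frac{1}{2}\right) - 13\right) = 1 \left(- \frac{1}{2} - 13\right) = 1 \left(- \frac{27}{2}\right) = - \frac{27}{2}$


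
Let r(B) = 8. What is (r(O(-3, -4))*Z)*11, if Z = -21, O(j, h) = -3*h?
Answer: -1848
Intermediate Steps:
(r(O(-3, -4))*Z)*11 = (8*(-21))*11 = -168*11 = -1848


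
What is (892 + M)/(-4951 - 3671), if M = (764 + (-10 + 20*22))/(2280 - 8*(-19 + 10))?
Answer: -116621/1126608 ≈ -0.10352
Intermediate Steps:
M = 199/392 (M = (764 + (-10 + 440))/(2280 - 8*(-9)) = (764 + 430)/(2280 + 72) = 1194/2352 = 1194*(1/2352) = 199/392 ≈ 0.50765)
(892 + M)/(-4951 - 3671) = (892 + 199/392)/(-4951 - 3671) = (349863/392)/(-8622) = (349863/392)*(-1/8622) = -116621/1126608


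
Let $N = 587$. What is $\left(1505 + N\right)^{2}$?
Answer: $4376464$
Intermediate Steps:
$\left(1505 + N\right)^{2} = \left(1505 + 587\right)^{2} = 2092^{2} = 4376464$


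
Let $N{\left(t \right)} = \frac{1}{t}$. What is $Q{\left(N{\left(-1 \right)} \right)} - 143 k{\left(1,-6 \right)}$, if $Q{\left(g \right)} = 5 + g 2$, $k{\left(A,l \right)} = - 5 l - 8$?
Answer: $-3143$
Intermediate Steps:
$k{\left(A,l \right)} = -8 - 5 l$
$Q{\left(g \right)} = 5 + 2 g$
$Q{\left(N{\left(-1 \right)} \right)} - 143 k{\left(1,-6 \right)} = \left(5 + \frac{2}{-1}\right) - 143 \left(-8 - -30\right) = \left(5 + 2 \left(-1\right)\right) - 143 \left(-8 + 30\right) = \left(5 - 2\right) - 3146 = 3 - 3146 = -3143$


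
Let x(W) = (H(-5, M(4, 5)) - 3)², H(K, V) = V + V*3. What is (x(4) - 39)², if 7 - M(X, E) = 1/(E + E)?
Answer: 200335716/625 ≈ 3.2054e+5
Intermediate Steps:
M(X, E) = 7 - 1/(2*E) (M(X, E) = 7 - 1/(E + E) = 7 - 1/(2*E))
H(K, V) = 4*V (H(K, V) = V + 3*V = 4*V)
x(W) = 15129/25 (x(W) = (4*(7 - ½/5) - 3)² = (4*(7 - ½*⅕) - 3)² = (4*(7 - ⅒) - 3)² = (4*(69/10) - 3)² = (138/5 - 3)² = (123/5)² = 15129/25)
(x(4) - 39)² = (15129/25 - 39)² = (14154/25)² = 200335716/625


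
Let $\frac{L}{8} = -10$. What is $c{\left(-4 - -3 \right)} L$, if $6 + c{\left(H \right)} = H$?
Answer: $560$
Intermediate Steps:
$L = -80$ ($L = 8 \left(-10\right) = -80$)
$c{\left(H \right)} = -6 + H$
$c{\left(-4 - -3 \right)} L = \left(-6 - 1\right) \left(-80\right) = \left(-7\right) \left(-80\right) = 560$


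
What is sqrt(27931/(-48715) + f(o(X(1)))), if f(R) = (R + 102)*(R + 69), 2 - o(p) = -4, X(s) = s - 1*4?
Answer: sqrt(19221164263835)/48715 ≈ 89.997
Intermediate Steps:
X(s) = -4 + s (X(s) = s - 4 = -4 + s)
o(p) = 6 (o(p) = 2 - 1*(-4) = 2 + 4 = 6)
f(R) = (69 + R)*(102 + R) (f(R) = (102 + R)*(69 + R) = (69 + R)*(102 + R))
sqrt(27931/(-48715) + f(o(X(1)))) = sqrt(27931/(-48715) + (7038 + 6**2 + 171*6)) = sqrt(27931*(-1/48715) + (7038 + 36 + 1026)) = sqrt(-27931/48715 + 8100) = sqrt(394563569/48715) = sqrt(19221164263835)/48715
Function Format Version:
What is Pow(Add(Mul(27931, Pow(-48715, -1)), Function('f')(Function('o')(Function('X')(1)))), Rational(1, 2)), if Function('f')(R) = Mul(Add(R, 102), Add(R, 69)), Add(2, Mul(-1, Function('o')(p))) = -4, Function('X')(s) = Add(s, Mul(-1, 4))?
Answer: Mul(Rational(1, 48715), Pow(19221164263835, Rational(1, 2))) ≈ 89.997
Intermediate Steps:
Function('X')(s) = Add(-4, s) (Function('X')(s) = Add(s, -4) = Add(-4, s))
Function('o')(p) = 6 (Function('o')(p) = Add(2, Mul(-1, -4)) = Add(2, 4) = 6)
Function('f')(R) = Mul(Add(69, R), Add(102, R)) (Function('f')(R) = Mul(Add(102, R), Add(69, R)) = Mul(Add(69, R), Add(102, R)))
Pow(Add(Mul(27931, Pow(-48715, -1)), Function('f')(Function('o')(Function('X')(1)))), Rational(1, 2)) = Pow(Add(Mul(27931, Pow(-48715, -1)), Add(7038, Pow(6, 2), Mul(171, 6))), Rational(1, 2)) = Pow(Add(Mul(27931, Rational(-1, 48715)), Add(7038, 36, 1026)), Rational(1, 2)) = Pow(Add(Rational(-27931, 48715), 8100), Rational(1, 2)) = Pow(Rational(394563569, 48715), Rational(1, 2)) = Mul(Rational(1, 48715), Pow(19221164263835, Rational(1, 2)))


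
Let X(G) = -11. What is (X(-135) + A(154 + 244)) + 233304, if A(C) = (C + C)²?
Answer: 866909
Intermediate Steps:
A(C) = 4*C² (A(C) = (2*C)² = 4*C²)
(X(-135) + A(154 + 244)) + 233304 = (-11 + 4*(154 + 244)²) + 233304 = (-11 + 4*398²) + 233304 = (-11 + 4*158404) + 233304 = (-11 + 633616) + 233304 = 633605 + 233304 = 866909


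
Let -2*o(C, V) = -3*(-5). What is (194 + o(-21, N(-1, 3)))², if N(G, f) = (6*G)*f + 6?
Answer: 139129/4 ≈ 34782.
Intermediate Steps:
N(G, f) = 6 + 6*G*f (N(G, f) = 6*G*f + 6 = 6 + 6*G*f)
o(C, V) = -15/2 (o(C, V) = -(-3)*(-5)/2 = -½*15 = -15/2)
(194 + o(-21, N(-1, 3)))² = (194 - 15/2)² = (373/2)² = 139129/4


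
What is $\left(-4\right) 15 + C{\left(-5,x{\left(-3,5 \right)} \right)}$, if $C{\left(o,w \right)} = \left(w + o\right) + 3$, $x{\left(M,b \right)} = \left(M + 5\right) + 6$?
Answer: $-54$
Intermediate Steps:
$x{\left(M,b \right)} = 11 + M$ ($x{\left(M,b \right)} = \left(5 + M\right) + 6 = 11 + M$)
$C{\left(o,w \right)} = 3 + o + w$ ($C{\left(o,w \right)} = \left(o + w\right) + 3 = 3 + o + w$)
$\left(-4\right) 15 + C{\left(-5,x{\left(-3,5 \right)} \right)} = \left(-4\right) 15 + \left(3 - 5 + \left(11 - 3\right)\right) = -60 + \left(3 - 5 + 8\right) = -60 + 6 = -54$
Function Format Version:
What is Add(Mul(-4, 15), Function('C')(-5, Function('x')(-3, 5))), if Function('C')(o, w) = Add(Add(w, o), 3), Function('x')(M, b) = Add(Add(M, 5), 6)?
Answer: -54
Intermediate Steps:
Function('x')(M, b) = Add(11, M) (Function('x')(M, b) = Add(Add(5, M), 6) = Add(11, M))
Function('C')(o, w) = Add(3, o, w) (Function('C')(o, w) = Add(Add(o, w), 3) = Add(3, o, w))
Add(Mul(-4, 15), Function('C')(-5, Function('x')(-3, 5))) = Add(Mul(-4, 15), Add(3, -5, Add(11, -3))) = Add(-60, Add(3, -5, 8)) = Add(-60, 6) = -54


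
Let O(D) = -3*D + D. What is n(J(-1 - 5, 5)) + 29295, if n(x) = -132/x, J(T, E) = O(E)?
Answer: 146541/5 ≈ 29308.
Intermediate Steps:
O(D) = -2*D
J(T, E) = -2*E
n(J(-1 - 5, 5)) + 29295 = -132/((-2*5)) + 29295 = -132/(-10) + 29295 = -132*(-1/10) + 29295 = 66/5 + 29295 = 146541/5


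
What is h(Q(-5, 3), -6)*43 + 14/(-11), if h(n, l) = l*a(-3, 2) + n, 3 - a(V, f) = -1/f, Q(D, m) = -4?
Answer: -11839/11 ≈ -1076.3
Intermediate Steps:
a(V, f) = 3 + 1/f (a(V, f) = 3 - (-1)/f = 3 + 1/f)
h(n, l) = n + 7*l/2 (h(n, l) = l*(3 + 1/2) + n = l*(7/2) + n = 7*l/2 + n = n + 7*l/2)
h(Q(-5, 3), -6)*43 + 14/(-11) = (-4 + (7/2)*(-6))*43 + 14/(-11) = (-4 - 21)*43 + 14*(-1/11) = -25*43 - 14/11 = -1075 - 14/11 = -11839/11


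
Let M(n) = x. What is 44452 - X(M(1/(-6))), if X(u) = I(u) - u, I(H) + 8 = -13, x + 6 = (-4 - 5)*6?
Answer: 44413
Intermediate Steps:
x = -60 (x = -6 + (-4 - 5)*6 = -6 - 9*6 = -6 - 54 = -60)
M(n) = -60
I(H) = -21 (I(H) = -8 - 13 = -21)
X(u) = -21 - u
44452 - X(M(1/(-6))) = 44452 - (-21 - 1*(-60)) = 44452 - (-21 + 60) = 44452 - 1*39 = 44452 - 39 = 44413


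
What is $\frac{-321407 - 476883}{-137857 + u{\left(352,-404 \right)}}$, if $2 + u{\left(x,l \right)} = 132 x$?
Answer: $\frac{159658}{18279} \approx 8.7345$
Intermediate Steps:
$u{\left(x,l \right)} = -2 + 132 x$
$\frac{-321407 - 476883}{-137857 + u{\left(352,-404 \right)}} = \frac{-321407 - 476883}{-137857 + \left(-2 + 132 \cdot 352\right)} = - \frac{798290}{-137857 + \left(-2 + 46464\right)} = - \frac{798290}{-137857 + 46462} = - \frac{798290}{-91395} = \left(-798290\right) \left(- \frac{1}{91395}\right) = \frac{159658}{18279}$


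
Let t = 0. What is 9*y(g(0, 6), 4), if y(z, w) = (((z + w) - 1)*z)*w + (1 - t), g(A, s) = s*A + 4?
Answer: 1017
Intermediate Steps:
g(A, s) = 4 + A*s (g(A, s) = A*s + 4 = 4 + A*s)
y(z, w) = 1 + w*z*(-1 + w + z) (y(z, w) = (((z + w) - 1)*z)*w + (1 - 1*0) = (((w + z) - 1)*z)*w + (1 + 0) = ((-1 + w + z)*z)*w + 1 = (z*(-1 + w + z))*w + 1 = w*z*(-1 + w + z) + 1 = 1 + w*z*(-1 + w + z))
9*y(g(0, 6), 4) = 9*(1 + 4*(4 + 0*6)**2 + (4 + 0*6)*4**2 - 1*4*(4 + 0*6)) = 9*(1 + 4*(4 + 0)**2 + (4 + 0)*16 - 1*4*(4 + 0)) = 9*(1 + 4*4**2 + 4*16 - 1*4*4) = 9*(1 + 4*16 + 64 - 16) = 9*(1 + 64 + 64 - 16) = 9*113 = 1017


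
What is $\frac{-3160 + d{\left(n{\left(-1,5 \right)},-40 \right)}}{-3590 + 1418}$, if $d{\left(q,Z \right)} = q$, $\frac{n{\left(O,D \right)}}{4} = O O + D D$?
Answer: $\frac{764}{543} \approx 1.407$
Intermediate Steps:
$n{\left(O,D \right)} = 4 D^{2} + 4 O^{2}$ ($n{\left(O,D \right)} = 4 \left(O O + D D\right) = 4 \left(O^{2} + D^{2}\right) = 4 \left(D^{2} + O^{2}\right) = 4 D^{2} + 4 O^{2}$)
$\frac{-3160 + d{\left(n{\left(-1,5 \right)},-40 \right)}}{-3590 + 1418} = \frac{-3160 + \left(4 \cdot 5^{2} + 4 \left(-1\right)^{2}\right)}{-3590 + 1418} = \frac{-3160 + \left(4 \cdot 25 + 4 \cdot 1\right)}{-2172} = \left(-3160 + \left(100 + 4\right)\right) \left(- \frac{1}{2172}\right) = \left(-3160 + 104\right) \left(- \frac{1}{2172}\right) = \left(-3056\right) \left(- \frac{1}{2172}\right) = \frac{764}{543}$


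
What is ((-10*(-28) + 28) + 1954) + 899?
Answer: 3161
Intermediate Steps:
((-10*(-28) + 28) + 1954) + 899 = ((280 + 28) + 1954) + 899 = (308 + 1954) + 899 = 2262 + 899 = 3161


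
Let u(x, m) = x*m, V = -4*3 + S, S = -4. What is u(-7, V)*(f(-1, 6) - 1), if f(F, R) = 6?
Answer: 560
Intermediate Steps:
V = -16 (V = -4*3 - 4 = -12 - 4 = -16)
u(x, m) = m*x
u(-7, V)*(f(-1, 6) - 1) = (-16*(-7))*(6 - 1) = 112*5 = 560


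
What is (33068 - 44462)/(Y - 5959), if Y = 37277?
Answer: -5697/15659 ≈ -0.36382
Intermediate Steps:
(33068 - 44462)/(Y - 5959) = (33068 - 44462)/(37277 - 5959) = -11394/31318 = -11394*1/31318 = -5697/15659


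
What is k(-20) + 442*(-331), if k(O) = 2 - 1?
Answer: -146301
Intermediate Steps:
k(O) = 1
k(-20) + 442*(-331) = 1 + 442*(-331) = 1 - 146302 = -146301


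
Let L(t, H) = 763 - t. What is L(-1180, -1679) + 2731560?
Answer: 2733503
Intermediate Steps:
L(-1180, -1679) + 2731560 = (763 - 1*(-1180)) + 2731560 = (763 + 1180) + 2731560 = 1943 + 2731560 = 2733503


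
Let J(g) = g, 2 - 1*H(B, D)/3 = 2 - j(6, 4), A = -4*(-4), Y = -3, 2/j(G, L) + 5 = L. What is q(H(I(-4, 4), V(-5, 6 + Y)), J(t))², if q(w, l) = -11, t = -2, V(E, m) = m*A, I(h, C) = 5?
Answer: 121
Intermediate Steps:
j(G, L) = 2/(-5 + L)
A = 16
V(E, m) = 16*m (V(E, m) = m*16 = 16*m)
H(B, D) = -6 (H(B, D) = 6 - 3*(2 - 2/(-5 + 4)) = 6 - 3*(2 - 2/(-1)) = 6 - 3*(2 - 2*(-1)) = 6 - 3*(2 - 1*(-2)) = 6 - 3*(2 + 2) = 6 - 3*4 = 6 - 12 = -6)
q(H(I(-4, 4), V(-5, 6 + Y)), J(t))² = (-11)² = 121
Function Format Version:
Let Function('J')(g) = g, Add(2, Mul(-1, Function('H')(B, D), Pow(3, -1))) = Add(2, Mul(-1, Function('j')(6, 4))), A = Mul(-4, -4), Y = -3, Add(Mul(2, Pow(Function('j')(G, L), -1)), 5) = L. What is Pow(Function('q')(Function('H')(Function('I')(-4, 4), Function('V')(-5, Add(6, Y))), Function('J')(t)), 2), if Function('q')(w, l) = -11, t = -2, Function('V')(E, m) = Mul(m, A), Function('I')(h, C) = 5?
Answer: 121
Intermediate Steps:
Function('j')(G, L) = Mul(2, Pow(Add(-5, L), -1))
A = 16
Function('V')(E, m) = Mul(16, m) (Function('V')(E, m) = Mul(m, 16) = Mul(16, m))
Function('H')(B, D) = -6 (Function('H')(B, D) = Add(6, Mul(-3, Add(2, Mul(-1, Mul(2, Pow(Add(-5, 4), -1)))))) = Add(6, Mul(-3, Add(2, Mul(-1, Mul(2, Pow(-1, -1)))))) = Add(6, Mul(-3, Add(2, Mul(-1, Mul(2, -1))))) = Add(6, Mul(-3, Add(2, Mul(-1, -2)))) = Add(6, Mul(-3, Add(2, 2))) = Add(6, Mul(-3, 4)) = Add(6, -12) = -6)
Pow(Function('q')(Function('H')(Function('I')(-4, 4), Function('V')(-5, Add(6, Y))), Function('J')(t)), 2) = Pow(-11, 2) = 121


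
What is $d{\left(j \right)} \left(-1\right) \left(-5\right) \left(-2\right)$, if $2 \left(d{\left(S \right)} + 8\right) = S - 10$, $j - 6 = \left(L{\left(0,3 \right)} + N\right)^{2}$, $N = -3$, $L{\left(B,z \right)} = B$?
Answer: $55$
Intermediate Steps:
$j = 15$ ($j = 6 + \left(0 - 3\right)^{2} = 6 + \left(-3\right)^{2} = 6 + 9 = 15$)
$d{\left(S \right)} = -13 + \frac{S}{2}$ ($d{\left(S \right)} = -8 + \frac{S - 10}{2} = -8 + \frac{-10 + S}{2} = -8 + \left(-5 + \frac{S}{2}\right) = -13 + \frac{S}{2}$)
$d{\left(j \right)} \left(-1\right) \left(-5\right) \left(-2\right) = \left(-13 + \frac{1}{2} \cdot 15\right) \left(-1\right) \left(-5\right) \left(-2\right) = \left(-13 + \frac{15}{2}\right) 5 \left(-2\right) = \left(- \frac{11}{2}\right) \left(-10\right) = 55$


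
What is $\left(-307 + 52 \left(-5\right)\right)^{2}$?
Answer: $321489$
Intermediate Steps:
$\left(-307 + 52 \left(-5\right)\right)^{2} = \left(-307 - 260\right)^{2} = \left(-567\right)^{2} = 321489$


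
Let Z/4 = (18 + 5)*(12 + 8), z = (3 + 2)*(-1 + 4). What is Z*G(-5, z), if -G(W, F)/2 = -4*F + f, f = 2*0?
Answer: 220800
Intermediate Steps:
f = 0
z = 15 (z = 5*3 = 15)
G(W, F) = 8*F (G(W, F) = -2*(-4*F + 0) = -(-8)*F = 8*F)
Z = 1840 (Z = 4*((18 + 5)*(12 + 8)) = 4*(23*20) = 4*460 = 1840)
Z*G(-5, z) = 1840*(8*15) = 1840*120 = 220800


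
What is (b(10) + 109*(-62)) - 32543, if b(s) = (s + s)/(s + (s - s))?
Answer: -39299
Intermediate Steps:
b(s) = 2 (b(s) = (2*s)/(s + 0) = (2*s)/s = 2)
(b(10) + 109*(-62)) - 32543 = (2 + 109*(-62)) - 32543 = (2 - 6758) - 32543 = -6756 - 32543 = -39299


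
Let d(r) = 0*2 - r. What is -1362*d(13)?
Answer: 17706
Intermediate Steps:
d(r) = -r (d(r) = 0 - r = -r)
-1362*d(13) = -(-1362)*13 = -1362*(-13) = 17706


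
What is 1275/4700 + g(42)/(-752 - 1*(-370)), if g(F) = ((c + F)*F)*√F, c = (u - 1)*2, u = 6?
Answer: 51/188 - 1092*√42/191 ≈ -36.781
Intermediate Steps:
c = 10 (c = (6 - 1)*2 = 5*2 = 10)
g(F) = F^(3/2)*(10 + F) (g(F) = ((10 + F)*F)*√F = (F*(10 + F))*√F = F^(3/2)*(10 + F))
1275/4700 + g(42)/(-752 - 1*(-370)) = 1275/4700 + (42^(3/2)*(10 + 42))/(-752 - 1*(-370)) = 1275*(1/4700) + ((42*√42)*52)/(-752 + 370) = 51/188 + (2184*√42)/(-382) = 51/188 + (2184*√42)*(-1/382) = 51/188 - 1092*√42/191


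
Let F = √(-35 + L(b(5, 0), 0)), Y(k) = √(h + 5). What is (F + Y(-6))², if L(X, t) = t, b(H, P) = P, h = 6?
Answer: -24 + 2*I*√385 ≈ -24.0 + 39.243*I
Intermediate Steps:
Y(k) = √11 (Y(k) = √(6 + 5) = √11)
F = I*√35 (F = √(-35 + 0) = √(-35) = I*√35 ≈ 5.9161*I)
(F + Y(-6))² = (I*√35 + √11)² = (√11 + I*√35)²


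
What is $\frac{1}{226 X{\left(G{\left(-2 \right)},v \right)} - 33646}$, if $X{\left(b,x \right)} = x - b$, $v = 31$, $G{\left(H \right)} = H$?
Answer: $- \frac{1}{26188} \approx -3.8185 \cdot 10^{-5}$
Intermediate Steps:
$\frac{1}{226 X{\left(G{\left(-2 \right)},v \right)} - 33646} = \frac{1}{226 \left(31 - -2\right) - 33646} = \frac{1}{226 \left(31 + 2\right) - 33646} = \frac{1}{226 \cdot 33 - 33646} = \frac{1}{7458 - 33646} = \frac{1}{-26188} = - \frac{1}{26188}$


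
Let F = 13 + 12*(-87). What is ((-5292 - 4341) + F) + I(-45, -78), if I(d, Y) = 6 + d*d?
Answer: -8633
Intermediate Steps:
I(d, Y) = 6 + d**2
F = -1031 (F = 13 - 1044 = -1031)
((-5292 - 4341) + F) + I(-45, -78) = ((-5292 - 4341) - 1031) + (6 + (-45)**2) = (-9633 - 1031) + (6 + 2025) = -10664 + 2031 = -8633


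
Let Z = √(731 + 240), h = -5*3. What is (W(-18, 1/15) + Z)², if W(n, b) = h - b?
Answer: 269551/225 - 452*√971/15 ≈ 259.02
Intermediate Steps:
h = -15
Z = √971 ≈ 31.161
W(n, b) = -15 - b
(W(-18, 1/15) + Z)² = ((-15 - 1/15) + √971)² = (-226/15 + √971)²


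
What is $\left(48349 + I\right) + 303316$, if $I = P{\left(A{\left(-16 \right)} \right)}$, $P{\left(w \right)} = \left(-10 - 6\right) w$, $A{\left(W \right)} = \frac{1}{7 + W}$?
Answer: $\frac{3165001}{9} \approx 3.5167 \cdot 10^{5}$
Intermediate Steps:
$P{\left(w \right)} = - 16 w$
$I = \frac{16}{9}$ ($I = - \frac{16}{7 - 16} = - \frac{16}{-9} = \left(-16\right) \left(- \frac{1}{9}\right) = \frac{16}{9} \approx 1.7778$)
$\left(48349 + I\right) + 303316 = \left(48349 + \frac{16}{9}\right) + 303316 = \frac{435157}{9} + 303316 = \frac{3165001}{9}$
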